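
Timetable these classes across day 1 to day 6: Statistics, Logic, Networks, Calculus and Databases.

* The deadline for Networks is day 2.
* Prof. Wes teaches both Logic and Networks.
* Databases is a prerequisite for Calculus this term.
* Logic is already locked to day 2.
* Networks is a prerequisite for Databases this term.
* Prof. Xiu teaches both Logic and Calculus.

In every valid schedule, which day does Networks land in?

Networks's window is day 1–day 2.
Logic is fixed at day 2, and Networks can't share a day with Logic.
So Networks must be day 1.

day 1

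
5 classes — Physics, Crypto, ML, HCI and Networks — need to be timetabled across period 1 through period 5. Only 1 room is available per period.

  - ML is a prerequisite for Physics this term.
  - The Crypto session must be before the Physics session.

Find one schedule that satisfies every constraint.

ML -> period 2; Physics -> period 3; HCI -> period 4; Crypto -> period 1; Networks -> period 5

Checking: ML(period 2) before Physics(period 3); Crypto(period 1) before Physics(period 3); max 1 per period (cap 1).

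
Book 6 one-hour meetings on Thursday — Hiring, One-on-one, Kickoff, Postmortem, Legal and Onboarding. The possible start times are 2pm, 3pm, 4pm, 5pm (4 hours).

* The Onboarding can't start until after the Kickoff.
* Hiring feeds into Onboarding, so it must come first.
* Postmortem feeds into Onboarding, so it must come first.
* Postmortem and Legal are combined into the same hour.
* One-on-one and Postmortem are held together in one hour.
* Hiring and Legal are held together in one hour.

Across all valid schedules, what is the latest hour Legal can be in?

4pm

Legal must be in the same hour as Hiring, which can't be after 4pm, so Legal is at most 4pm.
Legal at 4pm is achievable: One-on-one=4pm; Kickoff=2pm; Hiring=4pm; Postmortem=4pm; Legal=4pm; Onboarding=5pm.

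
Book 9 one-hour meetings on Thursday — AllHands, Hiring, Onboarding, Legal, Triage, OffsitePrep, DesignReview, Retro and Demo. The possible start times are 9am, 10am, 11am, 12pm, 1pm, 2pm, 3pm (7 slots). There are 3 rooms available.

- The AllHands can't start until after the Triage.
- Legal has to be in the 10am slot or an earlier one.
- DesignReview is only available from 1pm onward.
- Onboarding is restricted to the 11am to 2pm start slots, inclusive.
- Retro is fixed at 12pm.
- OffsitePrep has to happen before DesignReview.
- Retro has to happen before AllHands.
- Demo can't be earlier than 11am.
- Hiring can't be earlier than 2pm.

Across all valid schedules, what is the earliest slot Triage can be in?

Downstream work caps Triage at 2pm.
Triage at 9am is achievable: Retro=12pm, Demo=11am, DesignReview=1pm, AllHands=1pm, Legal=9am, OffsitePrep=9am, Triage=9am, Hiring=2pm, Onboarding=11am.

9am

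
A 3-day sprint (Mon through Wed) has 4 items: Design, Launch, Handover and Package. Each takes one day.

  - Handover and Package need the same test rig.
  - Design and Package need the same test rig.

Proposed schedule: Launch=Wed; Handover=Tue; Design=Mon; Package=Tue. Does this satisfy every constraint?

Handover and Package need the same test rig — violated.
Design and Package need the same test rig — holds.

Invalid. Handover and Package need the same test rig.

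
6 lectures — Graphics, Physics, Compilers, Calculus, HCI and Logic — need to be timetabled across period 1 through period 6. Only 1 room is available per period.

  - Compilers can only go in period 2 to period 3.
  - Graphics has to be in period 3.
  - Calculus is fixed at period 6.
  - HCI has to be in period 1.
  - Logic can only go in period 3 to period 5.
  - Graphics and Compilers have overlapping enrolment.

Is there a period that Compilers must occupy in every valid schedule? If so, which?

period 2

Compilers's window is period 2–period 3.
Graphics is fixed at period 3, and Compilers can't share a period with Graphics.
So Compilers must be period 2.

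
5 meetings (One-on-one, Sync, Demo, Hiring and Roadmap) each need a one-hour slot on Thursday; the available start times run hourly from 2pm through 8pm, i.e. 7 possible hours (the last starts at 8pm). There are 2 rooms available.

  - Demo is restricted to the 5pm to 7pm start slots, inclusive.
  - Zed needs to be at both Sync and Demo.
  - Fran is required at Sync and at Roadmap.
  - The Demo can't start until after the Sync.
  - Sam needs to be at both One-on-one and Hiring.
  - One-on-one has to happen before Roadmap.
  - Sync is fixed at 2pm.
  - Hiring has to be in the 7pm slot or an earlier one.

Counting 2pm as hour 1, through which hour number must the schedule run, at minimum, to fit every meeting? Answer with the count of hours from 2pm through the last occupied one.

The precedence chain requires at least 2 distinct hours.
With at most 2 per hour and 5 meetings, at least 3 hours are needed.
Demo can't be placed before 5pm — that is hour 4 counting from 2pm — so the schedule must run through at least 4 hours.
4 works (last occupied hour: 5pm): for example Roadmap=3pm, Hiring=3pm, Sync=2pm, Demo=5pm, One-on-one=2pm.

4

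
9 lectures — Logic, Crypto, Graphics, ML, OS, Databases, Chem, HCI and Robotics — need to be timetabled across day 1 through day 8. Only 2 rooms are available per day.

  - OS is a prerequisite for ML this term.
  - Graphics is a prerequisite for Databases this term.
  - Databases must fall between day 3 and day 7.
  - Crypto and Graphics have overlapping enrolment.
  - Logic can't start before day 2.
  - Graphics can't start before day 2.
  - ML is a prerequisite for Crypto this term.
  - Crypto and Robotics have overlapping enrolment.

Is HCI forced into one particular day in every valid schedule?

No

HCI can be day 1 (e.g. HCI=day 1; Graphics=day 2; OS=day 1; Logic=day 2; ML=day 3; Robotics=day 5; Databases=day 3; Crypto=day 4; Chem=day 4) or day 2 (e.g. Crypto=day 5; Databases=day 3; Chem=day 1; Graphics=day 2; OS=day 1; ML=day 4; Robotics=day 4; Logic=day 3; HCI=day 2).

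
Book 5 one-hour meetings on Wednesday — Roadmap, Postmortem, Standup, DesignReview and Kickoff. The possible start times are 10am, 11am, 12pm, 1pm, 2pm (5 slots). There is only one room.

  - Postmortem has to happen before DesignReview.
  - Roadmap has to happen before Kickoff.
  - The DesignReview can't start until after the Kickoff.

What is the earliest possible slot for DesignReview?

1pm

Precedence pushes DesignReview to at least 12pm.
DesignReview at 1pm is achievable: Standup=2pm, Postmortem=12pm, Kickoff=11am, Roadmap=10am, DesignReview=1pm.
Nothing earlier works — the capacity limit rule out every slot before 1pm.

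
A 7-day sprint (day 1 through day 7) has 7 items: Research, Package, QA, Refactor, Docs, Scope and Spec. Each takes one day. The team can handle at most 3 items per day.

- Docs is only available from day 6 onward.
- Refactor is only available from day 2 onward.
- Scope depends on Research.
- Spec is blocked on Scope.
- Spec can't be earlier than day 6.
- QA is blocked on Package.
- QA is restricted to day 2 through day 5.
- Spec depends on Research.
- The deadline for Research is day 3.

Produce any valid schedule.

Spec in day 6; Refactor in day 2; Docs in day 6; Scope in day 2; QA in day 2; Research in day 1; Package in day 1

Checking: Research(day 1) before Spec(day 6); Research(day 1) before Scope(day 2); Scope(day 2) before Spec(day 6); Package(day 1) before QA(day 2); QA=day 2 in [day 2,day 5]; Docs=day 6 in [day 6,day 7]; Spec=day 6 in [day 6,day 7]; Research=day 1 in [day 1,day 3]; Refactor=day 2 in [day 2,day 7]; max 3 per day (cap 3).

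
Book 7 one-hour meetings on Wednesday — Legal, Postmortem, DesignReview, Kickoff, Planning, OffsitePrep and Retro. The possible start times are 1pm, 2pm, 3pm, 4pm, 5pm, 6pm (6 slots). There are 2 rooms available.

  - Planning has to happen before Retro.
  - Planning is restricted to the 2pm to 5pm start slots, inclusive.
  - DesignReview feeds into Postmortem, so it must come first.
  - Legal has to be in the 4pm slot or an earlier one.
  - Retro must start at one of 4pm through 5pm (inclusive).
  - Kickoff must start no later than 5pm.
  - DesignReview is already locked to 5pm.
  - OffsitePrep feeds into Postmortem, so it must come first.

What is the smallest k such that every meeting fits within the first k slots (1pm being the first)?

The precedence chain requires at least 2 distinct slots.
With at most 2 per slot and 7 meetings, at least 4 slots are needed.
Propagating the time windows through the other constraints, Postmortem can't land before 6pm — that is slot 6 counting from 1pm — so the schedule must run through at least 6 slots.
6 works (last occupied slot: 6pm): for example Legal=1pm; Retro=4pm; OffsitePrep=2pm; Kickoff=1pm; Planning=2pm; Postmortem=6pm; DesignReview=5pm.

6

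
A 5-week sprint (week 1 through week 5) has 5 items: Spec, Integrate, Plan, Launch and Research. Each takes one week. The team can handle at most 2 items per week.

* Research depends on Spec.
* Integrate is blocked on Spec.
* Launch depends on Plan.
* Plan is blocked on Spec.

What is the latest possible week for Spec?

Downstream work caps Spec at week 3.
Spec at week 3 is achievable: Integrate -> week 4, Launch -> week 5, Research -> week 5, Plan -> week 4, Spec -> week 3.

week 3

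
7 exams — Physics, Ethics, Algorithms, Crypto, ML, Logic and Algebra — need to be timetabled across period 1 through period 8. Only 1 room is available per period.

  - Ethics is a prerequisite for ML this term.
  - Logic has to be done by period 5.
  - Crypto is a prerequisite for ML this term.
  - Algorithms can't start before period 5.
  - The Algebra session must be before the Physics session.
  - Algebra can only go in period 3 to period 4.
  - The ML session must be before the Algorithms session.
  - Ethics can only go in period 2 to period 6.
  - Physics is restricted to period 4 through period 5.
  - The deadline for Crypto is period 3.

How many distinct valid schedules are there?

44

Splitting on Physics: it can be period 4 (13), period 5 (31). Listing each branch's schedules as (Ethics, Algorithms, Crypto, ML, Logic, Algebra) by period number:
Physics=period 4: (2,7,1,6,5,3) (2,8,1,6,5,3) (2,8,1,7,5,3) (5,7,1,6,2,3) (5,7,2,6,1,3) (5,8,1,6,2,3) (5,8,1,7,2,3) (5,8,2,6,1,3) (5,8,2,7,1,3) (6,8,1,7,2,3) (6,8,1,7,5,3) (6,8,2,7,1,3) (6,8,2,7,5,3) — 13.
Physics=period 5: (2,7,1,6,3,4) (2,7,1,6,4,3) (2,7,3,6,1,4) (2,8,1,6,3,4) (2,8,1,6,4,3) (2,8,1,7,3,4) (2,8,1,7,4,3) (2,8,3,6,1,4) (2,8,3,7,1,4) (3,7,1,6,2,4) (3,7,2,6,1,4) (3,8,1,6,2,4) (3,8,1,7,2,4) (3,8,2,6,1,4) (3,8,2,7,1,4) (4,7,1,6,2,3) (4,7,2,6,1,3) (4,8,1,6,2,3) (4,8,1,7,2,3) (4,8,2,6,1,3) (4,8,2,7,1,3) (6,8,1,7,2,3) (6,8,1,7,2,4) (6,8,1,7,3,4) (6,8,1,7,4,3) (6,8,2,7,1,3) (6,8,2,7,1,4) (6,8,2,7,3,4) (6,8,2,7,4,3) (6,8,3,7,1,4) (6,8,3,7,2,4) — 31.
Summing: 13 + 31 = 44.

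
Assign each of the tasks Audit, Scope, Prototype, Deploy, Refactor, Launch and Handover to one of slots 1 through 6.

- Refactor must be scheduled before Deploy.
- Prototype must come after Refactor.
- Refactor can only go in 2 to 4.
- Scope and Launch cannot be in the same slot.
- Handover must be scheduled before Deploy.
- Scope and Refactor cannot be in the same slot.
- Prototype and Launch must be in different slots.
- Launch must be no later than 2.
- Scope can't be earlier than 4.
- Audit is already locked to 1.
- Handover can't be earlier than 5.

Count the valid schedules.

50

Splitting on Scope: it can be 4 (14), 5 (18), 6 (18). Listing each branch's schedules as (Audit, Prototype, Deploy, Refactor, Launch, Handover):
Scope=4: (1,3,6,2,1,5) (1,3,6,2,2,5) (1,4,6,2,1,5) (1,4,6,2,2,5) (1,4,6,3,1,5) (1,4,6,3,2,5) (1,5,6,2,1,5) (1,5,6,2,2,5) (1,5,6,3,1,5) (1,5,6,3,2,5) (1,6,6,2,1,5) (1,6,6,2,2,5) (1,6,6,3,1,5) (1,6,6,3,2,5) — 14.
Scope=5: (1,3,6,2,1,5) (1,3,6,2,2,5) (1,4,6,2,1,5) (1,4,6,2,2,5) (1,4,6,3,1,5) (1,4,6,3,2,5) (1,5,6,2,1,5) (1,5,6,2,2,5) (1,5,6,3,1,5) (1,5,6,3,2,5) (1,5,6,4,1,5) (1,5,6,4,2,5) (1,6,6,2,1,5) (1,6,6,2,2,5) (1,6,6,3,1,5) (1,6,6,3,2,5) (1,6,6,4,1,5) (1,6,6,4,2,5) — 18.
Scope=6: (1,3,6,2,1,5) (1,3,6,2,2,5) (1,4,6,2,1,5) (1,4,6,2,2,5) (1,4,6,3,1,5) (1,4,6,3,2,5) (1,5,6,2,1,5) (1,5,6,2,2,5) (1,5,6,3,1,5) (1,5,6,3,2,5) (1,5,6,4,1,5) (1,5,6,4,2,5) (1,6,6,2,1,5) (1,6,6,2,2,5) (1,6,6,3,1,5) (1,6,6,3,2,5) (1,6,6,4,1,5) (1,6,6,4,2,5) — 18.
Summing: 14 + 18 + 18 = 50.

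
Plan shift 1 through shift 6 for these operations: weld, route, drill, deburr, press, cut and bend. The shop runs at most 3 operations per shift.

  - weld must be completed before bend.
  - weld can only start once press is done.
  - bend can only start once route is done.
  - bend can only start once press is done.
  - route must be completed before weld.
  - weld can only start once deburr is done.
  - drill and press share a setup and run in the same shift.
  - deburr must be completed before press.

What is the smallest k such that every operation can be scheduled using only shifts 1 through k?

The precedence chain requires at least 4 distinct shifts.
With at most 3 per shift and 7 operations, at least 3 shifts are needed.
4 works (last occupied shift: shift 4): for example cut -> shift 1; bend -> shift 4; deburr -> shift 1; route -> shift 1; drill -> shift 2; weld -> shift 3; press -> shift 2.

4 shifts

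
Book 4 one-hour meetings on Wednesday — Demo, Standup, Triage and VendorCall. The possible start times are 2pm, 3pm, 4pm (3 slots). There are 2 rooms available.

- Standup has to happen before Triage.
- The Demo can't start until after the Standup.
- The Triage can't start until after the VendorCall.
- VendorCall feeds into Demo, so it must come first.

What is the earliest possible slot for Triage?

3pm

Precedence pushes Triage to at least 3pm.
Triage at 3pm is achievable: Triage=3pm, VendorCall=2pm, Demo=3pm, Standup=2pm.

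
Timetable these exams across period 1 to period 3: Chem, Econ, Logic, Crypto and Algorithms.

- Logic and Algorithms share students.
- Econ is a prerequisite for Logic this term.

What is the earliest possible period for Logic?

Precedence pushes Logic to at least period 2.
Logic at period 2 is achievable: Crypto -> period 1, Econ -> period 1, Logic -> period 2, Chem -> period 1, Algorithms -> period 1.

period 2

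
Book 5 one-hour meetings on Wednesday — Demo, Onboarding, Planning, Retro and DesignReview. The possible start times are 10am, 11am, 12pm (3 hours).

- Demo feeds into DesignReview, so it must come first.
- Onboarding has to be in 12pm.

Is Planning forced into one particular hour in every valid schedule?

Planning can be 10am (e.g. Demo=10am, Planning=10am, Onboarding=12pm, DesignReview=11am, Retro=10am) or 11am (e.g. DesignReview in 11am, Onboarding in 12pm, Retro in 10am, Planning in 11am, Demo in 10am).

No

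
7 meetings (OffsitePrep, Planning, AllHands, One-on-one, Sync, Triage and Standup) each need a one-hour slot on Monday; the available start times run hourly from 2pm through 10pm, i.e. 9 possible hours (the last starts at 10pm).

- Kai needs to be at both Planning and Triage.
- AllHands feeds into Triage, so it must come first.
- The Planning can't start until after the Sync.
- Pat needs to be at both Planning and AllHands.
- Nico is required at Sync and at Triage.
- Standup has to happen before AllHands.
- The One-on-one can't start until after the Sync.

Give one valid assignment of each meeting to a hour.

Planning in 4pm; Sync in 2pm; Standup in 2pm; OffsitePrep in 2pm; Triage in 5pm; One-on-one in 3pm; AllHands in 3pm

Checking: Sync(2pm) before Planning(4pm); Standup(2pm) before AllHands(3pm); AllHands(3pm) before Triage(5pm); Sync(2pm) before One-on-one(3pm); Sync(2pm) != Triage(5pm); Planning(4pm) != AllHands(3pm); Planning(4pm) != Triage(5pm).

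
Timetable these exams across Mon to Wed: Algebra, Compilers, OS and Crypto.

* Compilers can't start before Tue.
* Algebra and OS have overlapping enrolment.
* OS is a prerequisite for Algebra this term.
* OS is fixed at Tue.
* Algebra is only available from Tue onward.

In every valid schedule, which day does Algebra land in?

Algebra's window is Tue–Wed.
OS is fixed at Tue, and Algebra can't share a day with OS.
So Algebra must be Wed.

Wed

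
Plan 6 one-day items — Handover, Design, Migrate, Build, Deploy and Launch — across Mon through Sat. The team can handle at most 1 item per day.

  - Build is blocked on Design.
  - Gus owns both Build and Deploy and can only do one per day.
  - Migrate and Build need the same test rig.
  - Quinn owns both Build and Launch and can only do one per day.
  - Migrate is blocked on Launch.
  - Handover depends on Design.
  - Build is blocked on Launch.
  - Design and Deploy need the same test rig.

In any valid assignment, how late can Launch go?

Thu

Downstream work caps Launch at Fri.
Launch at Thu is achievable: Deploy=Wed, Handover=Tue, Migrate=Sat, Build=Fri, Launch=Thu, Design=Mon.
Nothing later works — the conflict and capacity constraints rule out every day after Thu.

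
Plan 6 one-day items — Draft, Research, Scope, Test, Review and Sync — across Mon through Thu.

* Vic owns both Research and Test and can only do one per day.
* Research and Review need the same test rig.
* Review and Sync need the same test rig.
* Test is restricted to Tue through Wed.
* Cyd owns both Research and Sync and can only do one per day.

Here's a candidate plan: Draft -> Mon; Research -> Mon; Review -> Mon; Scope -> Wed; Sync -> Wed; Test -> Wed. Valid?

Test is restricted to Tue through Wed — holds.
Review and Sync need the same test rig — holds.
Research and Review need the same test rig — violated.
Cyd owns both Research and Sync and can only do one per day — holds.
Vic owns both Research and Test and can only do one per day — holds.

No — it violates: Research and Review need the same test rig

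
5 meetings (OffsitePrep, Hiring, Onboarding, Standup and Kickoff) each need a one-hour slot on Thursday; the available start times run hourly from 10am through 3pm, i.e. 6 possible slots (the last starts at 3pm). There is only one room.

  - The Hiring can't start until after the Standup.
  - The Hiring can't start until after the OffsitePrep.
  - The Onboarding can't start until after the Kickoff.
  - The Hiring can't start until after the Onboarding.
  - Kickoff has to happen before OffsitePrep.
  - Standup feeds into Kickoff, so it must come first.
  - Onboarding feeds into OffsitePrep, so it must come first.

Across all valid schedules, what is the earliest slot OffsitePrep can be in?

Precedence pushes OffsitePrep to at least 1pm; downstream work caps OffsitePrep at 2pm.
OffsitePrep at 1pm is achievable: Kickoff in 11am, Standup in 10am, OffsitePrep in 1pm, Hiring in 2pm, Onboarding in 12pm.

1pm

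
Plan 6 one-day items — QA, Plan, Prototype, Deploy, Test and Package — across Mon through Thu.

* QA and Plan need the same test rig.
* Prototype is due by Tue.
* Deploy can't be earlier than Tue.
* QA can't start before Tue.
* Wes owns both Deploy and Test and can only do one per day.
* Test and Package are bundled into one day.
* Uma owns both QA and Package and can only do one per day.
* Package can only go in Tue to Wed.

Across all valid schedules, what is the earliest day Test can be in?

Test must be in the same day as Package, which can't be before Tue, so Test is at least Tue; Test must be in the same day as Package, which can't be after Wed, so Test is at most Wed.
Test at Tue is achievable: Package=Tue; Plan=Mon; QA=Wed; Deploy=Wed; Test=Tue; Prototype=Mon.

Tue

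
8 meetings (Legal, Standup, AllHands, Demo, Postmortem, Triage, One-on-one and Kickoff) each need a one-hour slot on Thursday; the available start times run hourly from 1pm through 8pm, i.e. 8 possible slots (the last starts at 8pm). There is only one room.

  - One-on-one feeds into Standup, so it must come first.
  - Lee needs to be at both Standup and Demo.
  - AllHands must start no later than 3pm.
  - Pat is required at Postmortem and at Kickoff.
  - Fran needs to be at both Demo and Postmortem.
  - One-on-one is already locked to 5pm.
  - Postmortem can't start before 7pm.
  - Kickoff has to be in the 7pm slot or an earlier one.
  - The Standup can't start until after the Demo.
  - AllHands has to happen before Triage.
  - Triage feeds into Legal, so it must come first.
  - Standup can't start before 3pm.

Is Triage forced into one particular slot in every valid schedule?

No

Triage can be 2pm (e.g. Demo in 4pm; Postmortem in 7pm; Triage in 2pm; AllHands in 1pm; Standup in 6pm; Legal in 8pm; Kickoff in 3pm; One-on-one in 5pm) or 3pm (e.g. Standup in 6pm; Postmortem in 7pm; Kickoff in 2pm; Legal in 8pm; Demo in 4pm; Triage in 3pm; One-on-one in 5pm; AllHands in 1pm).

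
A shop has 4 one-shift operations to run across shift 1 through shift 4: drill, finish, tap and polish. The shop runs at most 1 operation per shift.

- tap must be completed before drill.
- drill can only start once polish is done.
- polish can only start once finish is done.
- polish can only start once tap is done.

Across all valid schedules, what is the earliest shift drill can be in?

Precedence pushes drill to at least shift 3.
drill at shift 4 is achievable: drill=shift 4; tap=shift 1; polish=shift 3; finish=shift 2.
Nothing earlier works — the capacity limit rule out every shift before shift 4.

shift 4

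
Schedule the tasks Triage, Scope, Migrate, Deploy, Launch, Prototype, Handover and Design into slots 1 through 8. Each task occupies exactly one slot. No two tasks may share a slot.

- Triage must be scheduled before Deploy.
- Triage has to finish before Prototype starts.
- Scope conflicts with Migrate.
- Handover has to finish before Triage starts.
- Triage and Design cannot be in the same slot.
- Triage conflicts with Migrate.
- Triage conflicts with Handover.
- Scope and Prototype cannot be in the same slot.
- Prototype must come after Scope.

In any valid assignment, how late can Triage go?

Precedence pushes Triage to at least 2; downstream work caps Triage at 7.
Triage at 6 is achievable: Prototype in 7; Triage in 6; Design in 5; Deploy in 8; Handover in 2; Scope in 1; Launch in 4; Migrate in 3.
Nothing later works — the conflict and capacity constraints rule out every slot after 6.

6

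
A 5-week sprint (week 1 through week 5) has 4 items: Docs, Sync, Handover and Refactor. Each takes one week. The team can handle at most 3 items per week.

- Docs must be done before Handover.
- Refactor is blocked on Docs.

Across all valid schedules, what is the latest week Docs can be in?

week 4

Downstream work caps Docs at week 4.
Docs at week 4 is achievable: Handover=week 5, Refactor=week 5, Docs=week 4, Sync=week 1.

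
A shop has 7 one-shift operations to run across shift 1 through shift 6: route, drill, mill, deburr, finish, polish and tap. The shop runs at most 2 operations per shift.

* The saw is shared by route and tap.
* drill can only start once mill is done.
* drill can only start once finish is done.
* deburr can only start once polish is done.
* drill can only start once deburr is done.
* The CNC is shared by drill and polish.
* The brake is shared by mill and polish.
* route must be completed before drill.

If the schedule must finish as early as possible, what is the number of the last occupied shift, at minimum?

4

The precedence chain requires at least 3 distinct shifts.
With at most 2 per shift and 7 operations, at least 4 shifts are needed.
4 works (last occupied shift: shift 4): for example finish=shift 3; deburr=shift 2; drill=shift 4; mill=shift 2; tap=shift 3; route=shift 1; polish=shift 1.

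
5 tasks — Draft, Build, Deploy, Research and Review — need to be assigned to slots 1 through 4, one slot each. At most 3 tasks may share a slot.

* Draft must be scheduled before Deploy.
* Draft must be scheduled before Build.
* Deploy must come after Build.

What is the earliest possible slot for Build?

2

Precedence pushes Build to at least 2; downstream work caps Build at 3.
Build at 2 is achievable: Research in 1; Deploy in 3; Draft in 1; Review in 1; Build in 2.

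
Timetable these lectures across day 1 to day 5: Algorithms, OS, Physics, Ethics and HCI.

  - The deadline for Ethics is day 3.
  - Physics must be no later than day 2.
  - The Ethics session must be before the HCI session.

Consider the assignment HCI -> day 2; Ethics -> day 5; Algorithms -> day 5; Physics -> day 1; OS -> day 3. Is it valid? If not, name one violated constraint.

The Ethics session must be before the HCI session — violated.
The deadline for Ethics is day 3 — violated.
Physics must be no later than day 2 — holds.

No. The Ethics session must be before the HCI session is not satisfied.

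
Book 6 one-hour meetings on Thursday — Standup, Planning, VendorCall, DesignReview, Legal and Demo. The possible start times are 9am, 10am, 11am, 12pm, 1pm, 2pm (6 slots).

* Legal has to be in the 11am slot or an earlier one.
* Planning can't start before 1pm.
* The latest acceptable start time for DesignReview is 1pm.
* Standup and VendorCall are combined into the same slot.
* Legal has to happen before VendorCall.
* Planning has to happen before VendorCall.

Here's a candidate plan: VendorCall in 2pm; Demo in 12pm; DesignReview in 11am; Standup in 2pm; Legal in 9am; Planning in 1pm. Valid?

Valid

Legal has to be in the 11am slot or an earlier one — holds.
Planning has to happen before VendorCall — holds.
The latest acceptable start time for DesignReview is 1pm — holds.
Standup and VendorCall are combined into the same slot — holds.
Legal has to happen before VendorCall — holds.
Planning can't start before 1pm — holds.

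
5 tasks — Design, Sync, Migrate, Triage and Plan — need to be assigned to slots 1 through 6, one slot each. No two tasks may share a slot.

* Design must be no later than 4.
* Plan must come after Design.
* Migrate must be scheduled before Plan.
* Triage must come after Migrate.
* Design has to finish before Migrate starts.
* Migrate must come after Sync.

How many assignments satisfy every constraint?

Splitting on Design: it can be 1 (10), 2 (10), 3 (4). Listing each branch's schedules as (Sync, Migrate, Triage, Plan):
Design=1: (2,3,4,5) (2,3,4,6) (2,3,5,4) (2,3,5,6) (2,3,6,4) (2,3,6,5) (2,4,5,6) (2,4,6,5) (3,4,5,6) (3,4,6,5) — 10.
Design=2: (1,3,4,5) (1,3,4,6) (1,3,5,4) (1,3,5,6) (1,3,6,4) (1,3,6,5) (1,4,5,6) (1,4,6,5) (3,4,5,6) (3,4,6,5) — 10.
Design=3: (1,4,5,6) (1,4,6,5) (2,4,5,6) (2,4,6,5) — 4.
Summing: 10 + 10 + 4 = 24.

24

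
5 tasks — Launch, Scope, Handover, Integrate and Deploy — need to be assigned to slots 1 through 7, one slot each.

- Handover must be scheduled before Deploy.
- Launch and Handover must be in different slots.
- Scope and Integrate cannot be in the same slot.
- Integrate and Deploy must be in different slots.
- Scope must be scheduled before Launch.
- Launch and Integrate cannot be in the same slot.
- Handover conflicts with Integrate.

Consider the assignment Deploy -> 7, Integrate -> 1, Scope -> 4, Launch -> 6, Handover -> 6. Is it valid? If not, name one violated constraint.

Scope must be scheduled before Launch — holds.
Handover must be scheduled before Deploy — holds.
Launch and Integrate cannot be in the same slot — holds.
Handover conflicts with Integrate — holds.
Integrate and Deploy must be in different slots — holds.
Launch and Handover must be in different slots — violated.
Scope and Integrate cannot be in the same slot — holds.

No. Launch and Handover must be in different slots is not satisfied.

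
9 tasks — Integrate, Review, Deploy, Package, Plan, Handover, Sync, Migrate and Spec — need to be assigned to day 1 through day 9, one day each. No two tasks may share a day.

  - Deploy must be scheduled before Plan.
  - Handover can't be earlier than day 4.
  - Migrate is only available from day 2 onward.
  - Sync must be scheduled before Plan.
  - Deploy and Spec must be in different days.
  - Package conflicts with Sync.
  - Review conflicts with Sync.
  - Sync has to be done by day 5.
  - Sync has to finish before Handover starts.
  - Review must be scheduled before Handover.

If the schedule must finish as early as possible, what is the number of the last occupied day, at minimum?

day 9

The precedence chain requires at least 2 distinct days.
With at most 1 per day and 9 tasks, at least 9 days are needed.
Handover can't be placed before day 4, so the schedule must run through at least day 4.
9 works (last occupied day: day 9): for example Handover in day 4, Integrate in day 7, Migrate in day 2, Sync in day 1, Spec in day 9, Plan in day 6, Package in day 8, Review in day 3, Deploy in day 5.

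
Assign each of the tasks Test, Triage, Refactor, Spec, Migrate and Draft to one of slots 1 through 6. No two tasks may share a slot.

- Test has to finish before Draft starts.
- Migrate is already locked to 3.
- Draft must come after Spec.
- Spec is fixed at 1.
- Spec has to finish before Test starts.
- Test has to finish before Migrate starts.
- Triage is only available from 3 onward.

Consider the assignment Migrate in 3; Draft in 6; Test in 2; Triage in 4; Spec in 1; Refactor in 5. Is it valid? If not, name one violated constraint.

Draft must come after Spec — holds.
Migrate is already locked to 3 — holds.
Test has to finish before Migrate starts — holds.
Test has to finish before Draft starts — holds.
No two tasks may share a slot — holds.
Spec has to finish before Test starts — holds.
Triage is only available from 3 onward — holds.
Spec is fixed at 1 — holds.

Yes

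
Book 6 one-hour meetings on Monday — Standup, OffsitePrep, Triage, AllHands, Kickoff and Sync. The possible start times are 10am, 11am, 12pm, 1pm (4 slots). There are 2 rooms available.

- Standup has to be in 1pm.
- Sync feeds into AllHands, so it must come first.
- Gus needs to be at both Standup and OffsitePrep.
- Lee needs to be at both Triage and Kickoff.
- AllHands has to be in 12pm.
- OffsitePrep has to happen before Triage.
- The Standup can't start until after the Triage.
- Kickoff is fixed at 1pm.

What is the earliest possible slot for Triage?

Precedence pushes Triage to at least 11am; downstream work caps Triage at 12pm.
Triage at 11am is achievable: Kickoff in 1pm; Triage in 11am; Standup in 1pm; AllHands in 12pm; Sync in 10am; OffsitePrep in 10am.

11am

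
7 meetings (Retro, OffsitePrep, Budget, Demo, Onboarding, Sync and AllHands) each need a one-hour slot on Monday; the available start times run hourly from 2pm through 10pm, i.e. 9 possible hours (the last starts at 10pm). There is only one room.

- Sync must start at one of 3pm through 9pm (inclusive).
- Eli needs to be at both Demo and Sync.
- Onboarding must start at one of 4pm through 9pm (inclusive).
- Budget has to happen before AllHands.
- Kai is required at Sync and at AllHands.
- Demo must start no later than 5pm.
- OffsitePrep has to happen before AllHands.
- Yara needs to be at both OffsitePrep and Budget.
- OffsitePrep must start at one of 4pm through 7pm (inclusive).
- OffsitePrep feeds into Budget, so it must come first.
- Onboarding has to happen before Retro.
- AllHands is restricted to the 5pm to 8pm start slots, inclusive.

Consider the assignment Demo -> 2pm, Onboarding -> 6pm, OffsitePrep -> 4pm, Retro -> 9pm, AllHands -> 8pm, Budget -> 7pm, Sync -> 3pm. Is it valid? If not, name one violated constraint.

Eli needs to be at both Demo and Sync — holds.
AllHands is restricted to the 5pm to 8pm start slots, inclusive — holds.
Demo must start no later than 5pm — holds.
Yara needs to be at both OffsitePrep and Budget — holds.
Sync must start at one of 3pm through 9pm (inclusive) — holds.
OffsitePrep feeds into Budget, so it must come first — holds.
Kai is required at Sync and at AllHands — holds.
There is only one room — holds.
Budget has to happen before AllHands — holds.
Onboarding must start at one of 4pm through 9pm (inclusive) — holds.
Onboarding has to happen before Retro — holds.
OffsitePrep must start at one of 4pm through 7pm (inclusive) — holds.
OffsitePrep has to happen before AllHands — holds.

Valid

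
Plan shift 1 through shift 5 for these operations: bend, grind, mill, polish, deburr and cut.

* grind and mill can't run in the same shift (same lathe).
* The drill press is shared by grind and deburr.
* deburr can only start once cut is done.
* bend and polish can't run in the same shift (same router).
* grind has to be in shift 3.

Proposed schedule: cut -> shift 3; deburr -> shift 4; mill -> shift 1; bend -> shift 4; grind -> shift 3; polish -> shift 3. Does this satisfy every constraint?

Yes, all constraints hold

The drill press is shared by grind and deburr — holds.
grind and mill can't run in the same shift (same lathe) — holds.
bend and polish can't run in the same shift (same router) — holds.
grind has to be in shift 3 — holds.
deburr can only start once cut is done — holds.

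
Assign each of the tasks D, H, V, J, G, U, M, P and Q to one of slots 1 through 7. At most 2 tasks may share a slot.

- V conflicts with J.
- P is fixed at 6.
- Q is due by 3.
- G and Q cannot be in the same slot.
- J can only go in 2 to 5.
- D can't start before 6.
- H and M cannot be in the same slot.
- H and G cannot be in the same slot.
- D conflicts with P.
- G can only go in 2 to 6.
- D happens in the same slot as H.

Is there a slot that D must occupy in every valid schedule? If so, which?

7

D's window is 6–7.
P is fixed at 6, and D can't share a slot with P.
So D must be 7.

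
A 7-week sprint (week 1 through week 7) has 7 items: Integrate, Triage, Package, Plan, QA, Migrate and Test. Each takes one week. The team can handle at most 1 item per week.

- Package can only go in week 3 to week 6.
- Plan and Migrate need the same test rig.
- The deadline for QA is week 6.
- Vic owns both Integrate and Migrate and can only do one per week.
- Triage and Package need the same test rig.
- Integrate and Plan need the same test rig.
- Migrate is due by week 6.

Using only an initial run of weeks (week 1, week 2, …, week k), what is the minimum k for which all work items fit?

With at most 1 per week and 7 work items, at least 7 weeks are needed.
Package can't be placed before week 3, so the schedule must run through at least week 3.
7 works (last occupied week: week 7): for example QA -> week 1, Triage -> week 5, Package -> week 3, Plan -> week 6, Test -> week 7, Integrate -> week 4, Migrate -> week 2.

7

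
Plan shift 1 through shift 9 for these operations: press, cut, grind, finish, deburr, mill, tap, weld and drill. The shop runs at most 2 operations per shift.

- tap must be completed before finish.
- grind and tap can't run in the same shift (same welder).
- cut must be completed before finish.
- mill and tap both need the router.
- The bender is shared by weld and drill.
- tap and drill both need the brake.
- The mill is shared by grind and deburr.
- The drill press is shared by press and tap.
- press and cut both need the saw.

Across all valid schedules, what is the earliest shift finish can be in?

Precedence pushes finish to at least shift 2.
finish at shift 2 is achievable: drill -> shift 5, tap -> shift 1, cut -> shift 1, deburr -> shift 4, grind -> shift 3, finish -> shift 2, press -> shift 2, mill -> shift 3, weld -> shift 4.

shift 2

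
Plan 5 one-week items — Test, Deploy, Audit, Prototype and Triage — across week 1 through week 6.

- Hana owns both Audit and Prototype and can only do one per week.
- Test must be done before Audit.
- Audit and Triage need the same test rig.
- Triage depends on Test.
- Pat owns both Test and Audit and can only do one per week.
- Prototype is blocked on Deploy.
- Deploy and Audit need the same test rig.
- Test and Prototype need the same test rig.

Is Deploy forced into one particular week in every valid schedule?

Deploy can be week 1 (e.g. Audit=week 2, Prototype=week 3, Test=week 1, Deploy=week 1, Triage=week 3) or week 2 (e.g. Test in week 1; Audit in week 3; Triage in week 2; Deploy in week 2; Prototype in week 4).

No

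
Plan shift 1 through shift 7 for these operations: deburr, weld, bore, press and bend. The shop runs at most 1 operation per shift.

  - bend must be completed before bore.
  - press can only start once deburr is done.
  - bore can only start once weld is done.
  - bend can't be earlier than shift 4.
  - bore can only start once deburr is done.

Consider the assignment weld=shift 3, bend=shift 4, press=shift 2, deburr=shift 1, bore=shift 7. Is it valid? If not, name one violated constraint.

Yes, all constraints hold

bend can't be earlier than shift 4 — holds.
The shop runs at most 1 operation per shift — holds.
bore can only start once weld is done — holds.
bore can only start once deburr is done — holds.
press can only start once deburr is done — holds.
bend must be completed before bore — holds.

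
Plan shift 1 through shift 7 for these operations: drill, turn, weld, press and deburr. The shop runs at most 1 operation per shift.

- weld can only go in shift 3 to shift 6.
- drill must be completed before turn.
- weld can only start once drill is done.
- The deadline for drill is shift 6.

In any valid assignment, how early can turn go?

Precedence pushes turn to at least shift 2.
turn at shift 2 is achievable: press=shift 4; turn=shift 2; deburr=shift 5; drill=shift 1; weld=shift 3.

shift 2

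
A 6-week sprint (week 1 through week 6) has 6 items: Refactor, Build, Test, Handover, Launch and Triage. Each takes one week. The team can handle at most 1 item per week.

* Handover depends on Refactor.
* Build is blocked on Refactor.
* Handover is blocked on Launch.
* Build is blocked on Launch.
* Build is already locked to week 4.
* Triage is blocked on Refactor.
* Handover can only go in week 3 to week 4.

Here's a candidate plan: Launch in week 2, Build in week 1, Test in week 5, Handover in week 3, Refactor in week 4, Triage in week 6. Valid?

No. Build is blocked on Refactor is not satisfied.

Handover depends on Refactor — violated.
The team can handle at most 1 item per week — holds.
Build is blocked on Launch — violated.
Build is already locked to week 4 — violated.
Triage is blocked on Refactor — holds.
Handover can only go in week 3 to week 4 — holds.
Handover is blocked on Launch — holds.
Build is blocked on Refactor — violated.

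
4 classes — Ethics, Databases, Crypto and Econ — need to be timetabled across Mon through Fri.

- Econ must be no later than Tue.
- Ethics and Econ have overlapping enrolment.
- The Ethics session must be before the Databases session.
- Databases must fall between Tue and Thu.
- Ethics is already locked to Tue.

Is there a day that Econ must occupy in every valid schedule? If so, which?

Econ's window is Mon–Tue.
Ethics is fixed at Tue, and Econ can't share a day with Ethics.
So Econ must be Mon.

Mon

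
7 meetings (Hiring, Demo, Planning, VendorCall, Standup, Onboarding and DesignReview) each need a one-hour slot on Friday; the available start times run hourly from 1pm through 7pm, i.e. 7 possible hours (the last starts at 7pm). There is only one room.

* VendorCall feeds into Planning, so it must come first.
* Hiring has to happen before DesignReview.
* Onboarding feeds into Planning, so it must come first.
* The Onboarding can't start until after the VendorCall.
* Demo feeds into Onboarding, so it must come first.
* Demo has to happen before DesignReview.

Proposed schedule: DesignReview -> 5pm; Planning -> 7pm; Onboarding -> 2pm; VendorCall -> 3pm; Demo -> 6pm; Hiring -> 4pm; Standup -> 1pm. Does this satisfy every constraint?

Invalid. Demo feeds into Onboarding, so it must come first.

Onboarding feeds into Planning, so it must come first — holds.
Demo has to happen before DesignReview — violated.
There is only one room — holds.
The Onboarding can't start until after the VendorCall — violated.
VendorCall feeds into Planning, so it must come first — holds.
Demo feeds into Onboarding, so it must come first — violated.
Hiring has to happen before DesignReview — holds.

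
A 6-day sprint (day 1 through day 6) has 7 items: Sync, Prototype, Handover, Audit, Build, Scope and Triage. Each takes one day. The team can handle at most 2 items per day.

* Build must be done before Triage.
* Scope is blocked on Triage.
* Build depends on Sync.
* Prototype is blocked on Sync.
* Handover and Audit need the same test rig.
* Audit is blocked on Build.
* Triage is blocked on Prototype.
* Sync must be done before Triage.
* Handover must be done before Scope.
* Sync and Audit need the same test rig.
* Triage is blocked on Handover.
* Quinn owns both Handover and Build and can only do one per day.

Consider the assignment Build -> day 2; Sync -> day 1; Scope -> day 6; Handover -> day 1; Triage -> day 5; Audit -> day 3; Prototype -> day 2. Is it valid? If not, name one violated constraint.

Sync must be done before Triage — holds.
Build depends on Sync — holds.
Sync and Audit need the same test rig — holds.
Audit is blocked on Build — holds.
Quinn owns both Handover and Build and can only do one per day — holds.
Handover must be done before Scope — holds.
Triage is blocked on Handover — holds.
Scope is blocked on Triage — holds.
Build must be done before Triage — holds.
The team can handle at most 2 items per day — holds.
Triage is blocked on Prototype — holds.
Prototype is blocked on Sync — holds.
Handover and Audit need the same test rig — holds.

Yes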